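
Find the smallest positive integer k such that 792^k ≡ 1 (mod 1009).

144

The order of 792 must divide p − 1 = 1008 = 2^4 · 3^2 · 7.
Divisors: 1, 2, 3, 4, 6, 7, 8, 9, 12, 14, 16, 18, 21, 24, 28, 36, 42, 48, 56, 63, 72, 84, 112, 126, 144, 168, 252, 336, 504, 1008.
Check each in increasing order: 792^1 ≡ 792;  792^2 ≡ 675;  792^3 ≡ 839;  792^4 ≡ 566;  792^6 ≡ 648;  792^7 ≡ 644;  792^8 ≡ 503;  792^9 ≡ 830;  792^12 ≡ 160;  792^14 ≡ 37;  792^16 ≡ 759;  792^18 ≡ 762;  792^21 ≡ 621;  792^24 ≡ 375;  792^28 ≡ 360;  792^36 ≡ 469;  792^42 ≡ 203;  792^48 ≡ 374;  792^56 ≡ 448;  792^63 ≡ 947;  792^72 ≡ 1008;  792^84 ≡ 849;  792^112 ≡ 922;  792^126 ≡ 817;  792^144 ≡ 1.
Smallest exponent giving 1 is 144.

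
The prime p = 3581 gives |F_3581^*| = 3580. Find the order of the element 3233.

1790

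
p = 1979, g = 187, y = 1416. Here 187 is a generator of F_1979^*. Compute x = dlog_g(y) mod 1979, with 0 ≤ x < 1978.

1465

Baby-step giant-step with m = ceil(sqrt(1978)) = 45.
Baby table (187^j mod 1979 for j=0..44):
  0:1  1:187  2:1326  3:587  4:924  5:615  6:223  7:142
  8:827  9:287  10:236  11:594  12:254  13:2  14:374  15:673
  16:1174  17:1848  18:1230  19:446  20:284  21:1654  22:574  23:472
  24:1188  25:508  26:4  27:748  28:1346  29:369  30:1717  31:481
  32:892  33:568  34:1329  35:1148  36:944  37:397  38:1016  39:8
  40:1496  41:713  42:738  43:1455  44:962
Giant step factor: 187^(-45) ≡ 751 (mod 1979).
Scan 1416·751^i mod 1979 for i = 0, 1, …:
  i=0: 1416   i=1: 693   i=2: 1945   i=3: 193
  i=4: 476   i=5: 1256   i=6: 1252   i=7: 227
  i=8: 283   i=9: 780     …   i=31: 1869
  i=32: 508
Match at i=32, j=25: x = 32·45 + 25 = 1465.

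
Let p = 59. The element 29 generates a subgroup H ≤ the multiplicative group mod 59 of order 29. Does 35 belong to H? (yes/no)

yes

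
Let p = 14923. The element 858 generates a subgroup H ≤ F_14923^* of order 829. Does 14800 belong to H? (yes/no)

14800 ∈ ⟨858⟩ iff 14800^829 ≡ 1 (mod 14923), since |⟨858⟩| = 829.
14800^829 mod 14923 = 1.
Since 1 = 1, 14800 lies in the subgroup.

yes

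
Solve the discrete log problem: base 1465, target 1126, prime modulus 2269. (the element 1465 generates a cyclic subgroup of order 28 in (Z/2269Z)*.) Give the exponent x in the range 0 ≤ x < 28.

5

Successive powers of 1465 modulo 2269:
  1465^0=1  1465^1=1465  1465^2=2020  1465^3=524  1465^4=738  1465^5=1126
So 1465^5 ≡ 1126 (mod 2269), giving x = 5.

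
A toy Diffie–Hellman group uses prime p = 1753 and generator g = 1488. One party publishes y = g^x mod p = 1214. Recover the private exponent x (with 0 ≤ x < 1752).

Baby-step giant-step with m = ceil(sqrt(1752)) = 42.
Baby table (1488^j mod 1753 for j=0..41):
  0:1  1:1488  2:105  3:223  4:507  5:626  6:645  7:869
  8:1111  9:89  10:957  11:580  12:564  13:1298  14:1371  15:1309
  16:209  17:711  18:909  19:1029  20:783  21:1112  22:1577  23:1062
  24:803  25:1071  26:171  27:263  28:425  29:1320  30:800  31:113
  32:1609  33:1347  34:657  35:1195  36:618  37:1012  38:29  39:1080
  40:1292  41:1208
Giant step factor: 1488^(-42) ≡ 1216 (mod 1753).
Scan 1214·1216^i mod 1753 for i = 0, 1, …:
  i=0: 1214   i=1: 198   i=2: 607   i=3: 99
  i=4: 1180   i=5: 926   i=6: 590   i=7: 463
  i=8: 295   i=9: 1108     …   i=29: 679
  i=30: 1
Match at i=30, j=0: x = 30·42 + 0 = 1260.

1260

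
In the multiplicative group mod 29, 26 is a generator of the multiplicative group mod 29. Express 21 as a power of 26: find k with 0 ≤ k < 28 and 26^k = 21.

Successive powers of 26 modulo 29:
  26^0=1  26^1=26  26^2=9  26^3=2  26^4=23  26^5=18
  26^6=4  26^7=17  26^8=7  26^9=8  26^10=5  26^11=14
  26^12=16  26^13=10  26^14=28  26^15=3  26^16=20  26^17=27
  26^18=6  26^19=11  26^20=25  26^21=12  26^22=22  26^23=21
So 26^23 ≡ 21 (mod 29), giving k = 23.

23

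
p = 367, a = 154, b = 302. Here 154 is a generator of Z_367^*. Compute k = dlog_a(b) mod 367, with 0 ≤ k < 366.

Baby-step giant-step with m = ceil(sqrt(366)) = 20.
Baby table (154^j mod 367 for j=0..19):
  0:1  1:154  2:228  3:247  4:237  5:165  6:87  7:186
  8:18  9:203  10:67  11:42  12:229  13:34  14:98  15:45
  16:324  17:351  18:105  19:22
Giant step factor: 154^(-20) ≡ 95 (mod 367).
Scan 302·95^i mod 367 for i = 0, 1, …:
  i=0: 302   i=1: 64   i=2: 208   i=3: 309
  i=4: 362   i=5: 259   i=6: 16   i=7: 52
  i=8: 169   i=9: 274     …   i=15: 85
  i=16: 1
Match at i=16, j=0: k = 16·20 + 0 = 320.

320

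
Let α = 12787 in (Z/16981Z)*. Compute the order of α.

1132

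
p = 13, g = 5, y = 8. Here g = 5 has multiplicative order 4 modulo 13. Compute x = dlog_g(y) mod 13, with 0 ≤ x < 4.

Successive powers of 5 modulo 13:
  5^0=1  5^1=5  5^2=12  5^3=8
So 5^3 ≡ 8 (mod 13), giving x = 3.

3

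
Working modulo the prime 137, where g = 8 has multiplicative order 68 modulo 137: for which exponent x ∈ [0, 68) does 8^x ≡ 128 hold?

25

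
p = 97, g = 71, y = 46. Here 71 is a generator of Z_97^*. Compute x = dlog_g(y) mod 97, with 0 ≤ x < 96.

45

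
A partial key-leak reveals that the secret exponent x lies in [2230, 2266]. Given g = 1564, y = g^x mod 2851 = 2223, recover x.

2257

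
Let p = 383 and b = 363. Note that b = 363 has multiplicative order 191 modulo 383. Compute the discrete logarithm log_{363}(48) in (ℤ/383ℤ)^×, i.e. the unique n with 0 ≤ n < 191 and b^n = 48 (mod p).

83

Baby-step giant-step with m = ceil(sqrt(191)) = 14.
Baby table (363^j mod 383 for j=0..13):
  0:1  1:363  2:17  3:43  4:289  5:348  6:317  7:171
  8:27  9:226  10:76  11:12  12:143  13:204
Giant step factor: 363^(-14) ≡ 72 (mod 383).
Scan 48·72^i mod 383 for i = 0, 1, …:
  i=0: 48   i=1: 9   i=2: 265   i=3: 313
  i=4: 322   i=5: 204
Match at i=5, j=13: n = 5·14 + 13 = 83.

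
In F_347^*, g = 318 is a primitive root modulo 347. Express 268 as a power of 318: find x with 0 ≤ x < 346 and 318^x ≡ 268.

112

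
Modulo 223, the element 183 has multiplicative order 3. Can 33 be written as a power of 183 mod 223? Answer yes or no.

no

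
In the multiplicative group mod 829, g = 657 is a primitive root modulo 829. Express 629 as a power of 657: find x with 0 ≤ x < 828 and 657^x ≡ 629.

Baby-step giant-step with m = ceil(sqrt(828)) = 29.
Baby table (657^j mod 829 for j=0..28):
  0:1  1:657  2:569  3:783  4:451  5:354  6:458  7:808
  8:296  9:486  10:137  11:477  12:27  13:330  14:441  15:416
  16:571  17:439  18:760  19:262  20:531  21:687  22:383  23:444
  24:729  25:620  26:301  27:455  28:495
Giant step factor: 657^(-29) ≡ 292 (mod 829).
Scan 629·292^i mod 829 for i = 0, 1, …:
  i=0: 629   i=1: 459   i=2: 559   i=3: 744
  i=4: 50   i=5: 507   i=6: 482   i=7: 643
  i=8: 402   i=9: 495
Match at i=9, j=28: x = 9·29 + 28 = 289.

289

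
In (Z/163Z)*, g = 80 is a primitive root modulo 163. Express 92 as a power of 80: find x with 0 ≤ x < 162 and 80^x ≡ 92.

Baby-step giant-step with m = ceil(sqrt(162)) = 13.
Baby table (80^j mod 163 for j=0..12):
  0:1  1:80  2:43  3:17  4:56  5:79  6:126  7:137
  8:39  9:23  10:47  11:11  12:65
Giant step factor: 80^(-13) ≡ 112 (mod 163).
Scan 92·112^i mod 163 for i = 0, 1, …:
  i=0: 92   i=1: 35   i=2: 8   i=3: 81
  i=4: 107   i=5: 85   i=6: 66   i=7: 57
  i=8: 27   i=9: 90   i=10: 137
Match at i=10, j=7: x = 10·13 + 7 = 137.

137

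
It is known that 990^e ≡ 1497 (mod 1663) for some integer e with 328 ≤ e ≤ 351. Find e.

Compute 990^328 mod 1663 = 310, then multiply by 990 repeatedly:
  990^328=310  990^329=908  990^330=900  990^331=1295  990^332=1540
  990^333=1292  990^334=233  990^335=1176  990^336=140  990^337=571
  990^338=1533  990^339=1014  990^340=1071  990^341=959  990^342=1500
  990^343=1604  990^344=1458  990^345=1599  990^346=1497
Found 1497 at exponent 346.

346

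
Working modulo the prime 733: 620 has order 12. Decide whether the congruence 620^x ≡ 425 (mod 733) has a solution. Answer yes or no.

yes

⟨620⟩ has order 12; its elements mod 733 are {1, 113, 240, 307, 308, 353, 380, 425, 426, 493, 620, 732}.
425 is in this set.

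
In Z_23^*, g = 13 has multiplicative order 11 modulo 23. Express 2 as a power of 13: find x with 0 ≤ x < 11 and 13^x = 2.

Successive powers of 13 modulo 23:
  13^0=1  13^1=13  13^2=8  13^3=12  13^4=18  13^5=4
  13^6=6  13^7=9  13^8=2
So 13^8 ≡ 2 (mod 23), giving x = 8.

8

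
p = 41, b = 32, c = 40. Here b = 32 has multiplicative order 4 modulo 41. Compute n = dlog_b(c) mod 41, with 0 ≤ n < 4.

2

Successive powers of 32 modulo 41:
  32^0=1  32^1=32  32^2=40
So 32^2 ≡ 40 (mod 41), giving n = 2.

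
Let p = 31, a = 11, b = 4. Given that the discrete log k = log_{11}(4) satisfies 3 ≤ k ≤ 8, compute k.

6

Compute 11^3 mod 31 = 29, then multiply by 11 repeatedly:
  11^3=29  11^4=9  11^5=6  11^6=4
Found 4 at exponent 6.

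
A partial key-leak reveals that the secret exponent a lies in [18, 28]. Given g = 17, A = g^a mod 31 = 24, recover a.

19

Compute 17^18 mod 31 = 16, then multiply by 17 repeatedly:
  17^18=16  17^19=24
Found 24 at exponent 19.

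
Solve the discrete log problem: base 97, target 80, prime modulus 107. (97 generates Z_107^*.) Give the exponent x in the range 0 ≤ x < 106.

11

Successive powers of 97 modulo 107:
  97^0=1  97^1=97  97^2=100  97^3=70  97^4=49  97^5=45
  97^6=85  97^7=6  97^8=47  97^9=65  97^10=99  97^11=80
So 97^11 ≡ 80 (mod 107), giving x = 11.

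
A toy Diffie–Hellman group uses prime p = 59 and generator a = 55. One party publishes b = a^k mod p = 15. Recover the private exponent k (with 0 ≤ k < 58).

28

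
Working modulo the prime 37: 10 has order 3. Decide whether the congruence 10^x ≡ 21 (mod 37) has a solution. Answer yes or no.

no

21 ∈ ⟨10⟩ iff 21^3 ≡ 1 (mod 37), since |⟨10⟩| = 3.
21^3 mod 37 = 11.
Since 11 ≠ 1, 21 does not lie in the subgroup.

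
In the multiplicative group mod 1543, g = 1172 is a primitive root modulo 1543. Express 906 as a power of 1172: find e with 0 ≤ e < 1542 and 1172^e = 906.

1265

Baby-step giant-step with m = ceil(sqrt(1542)) = 40.
Baby table (1172^j mod 1543 for j=0..39):
  0:1  1:1172  2:314  3:774  4:1387  5:785  6:392  7:1153
  8:1191  9:980  10:568  11:663  12:907  13:1420  14:886  15:1496
  16:464  17:672  18:654  19:1160  20:137  21:92  22:1357  23:1114
  24:230  25:1078  26:1242  27:575  28:1152  29:19  30:666  31:1337
  32:819  33:122  34:1028  35:1276  36:305  37:1027  38:104  39:1534
Giant step factor: 1172^(-40) ≡ 1049 (mod 1543).
Scan 906·1049^i mod 1543 for i = 0, 1, …:
  i=0: 906   i=1: 1449   i=2: 146   i=3: 397
  i=4: 1386   i=5: 408   i=6: 581   i=7: 1527
  i=8: 189   i=9: 757     …   i=30: 1166
  i=31: 1078
Match at i=31, j=25: e = 31·40 + 25 = 1265.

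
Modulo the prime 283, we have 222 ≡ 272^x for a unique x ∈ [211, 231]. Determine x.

Compute 272^211 mod 283 = 88, then multiply by 272 repeatedly:
  272^211=88  272^212=164  272^213=177  272^214=34  272^215=192
  272^216=152  272^217=26  272^218=280  272^219=33  272^220=203
  272^221=31  272^222=225  272^223=72  272^224=57  272^225=222
Found 222 at exponent 225.

225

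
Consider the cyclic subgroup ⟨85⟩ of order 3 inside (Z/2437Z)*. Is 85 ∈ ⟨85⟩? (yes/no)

yes

⟨85⟩ has order 3; its elements mod 2437 are {1, 85, 2351}.
85 is in this set.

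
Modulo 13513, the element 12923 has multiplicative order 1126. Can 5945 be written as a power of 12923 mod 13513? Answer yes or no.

5945 ∈ ⟨12923⟩ iff 5945^1126 ≡ 1 (mod 13513), since |⟨12923⟩| = 1126.
5945^1126 mod 13513 = 1.
Since 1 = 1, 5945 lies in the subgroup.

yes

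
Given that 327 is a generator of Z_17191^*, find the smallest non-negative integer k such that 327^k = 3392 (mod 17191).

Baby-step giant-step with m = ceil(sqrt(17190)) = 132.
Baby table (327^j mod 17191 for j=0..131):
  0:1  1:327  2:3783  3:16480  4:8177  5:9274  6:6982  7:13902
  8:7530  9:3997  10:503  11:9762  12:11839  13:3378  14:4382  15:6061
  16:4982  17:13160  18:5570  19:16335  20:12335  21:10851  22:6931  23:14416
  24:3698  25:5876  26:13251  27:945  28:16768  29:16398  30:15745  31:8506
  32:13711  33:13837  34:3466  35:15967  36:12336  37:11178  38:10714  39:13705
  40:11875  41:15150  42:3042  43:14847  44:7107  45:3204  46:16248  47:1077
  48:8359  49:24  50:7848  51:4837  52:127  53:7147  54:16284  55:12849
  56:7019  57:8810  58:9973  59:12072  60:10805  61:9080  62:12308  63:2022
  64:7936  65:16422  66:6402  67:13343  68:13838  69:3793  70:2559  71:11625
  72:2164  73:2797  74:3496  75:8586  76:5489  77:7039  78:15350  79:16869
  80:15043  81:2435  82:5459  83:14420  84:5006  85:3817  86:10407  87:16462
  88:2291  89:9944  90:2589  91:4244  92:12508  93:15849  94:8132  95:11750
  96:8657  97:11515  98:576  99:16442  100:12942  101:3048  102:16809  103:12614
  104:16129  105:13737  106:5148  107:15869  108:14672  109:1455  110:11628  111:3145
  112:14146  113:1363  114:15926  115:16120  116:10794  117:5483  118:5077  119:9843
  120:3944  121:363  122:15555  123:15140  124:16963  125:11399  126:14217  127:7389
  128:9463  129:21  130:6867  131:10679
Giant step factor: 327^(-132) ≡ 15586 (mod 17191).
Scan 3392·15586^i mod 17191 for i = 0, 1, …:
  i=0: 3392   i=1: 5387   i=2: 938   i=3: 7318
  i=4: 13254   i=5: 9788   i=6: 2834   i=7: 7045
  i=8: 4453   i=9: 4391     …   i=82: 12080
  i=83: 3048
Match at i=83, j=101: k = 83·132 + 101 = 11057.

11057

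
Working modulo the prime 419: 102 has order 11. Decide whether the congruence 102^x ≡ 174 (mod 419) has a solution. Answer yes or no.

⟨102⟩ has order 11; its elements mod 419 are {1, 13, 59, 69, 102, 129, 152, 169, 300, 334, 348}.
174 is not in this set.

no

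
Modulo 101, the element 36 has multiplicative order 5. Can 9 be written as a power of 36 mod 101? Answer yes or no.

⟨36⟩ has order 5; its elements mod 101 are {1, 36, 84, 87, 95}.
9 is not in this set.

no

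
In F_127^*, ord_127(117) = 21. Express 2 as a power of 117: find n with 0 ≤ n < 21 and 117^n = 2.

Successive powers of 117 modulo 127:
  117^0=1  117^1=117  117^2=100  117^3=16  117^4=94  117^5=76
  117^6=2
So 117^6 ≡ 2 (mod 127), giving n = 6.

6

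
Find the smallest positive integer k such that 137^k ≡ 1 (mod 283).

141

The order of 137 must divide p − 1 = 282 = 2 · 3 · 47.
Divisors: 1, 2, 3, 6, 47, 94, 141, 282.
Check each in increasing order: 137^1 ≡ 137;  137^2 ≡ 91;  137^3 ≡ 15;  137^6 ≡ 225;  137^47 ≡ 238;  137^94 ≡ 44;  137^141 ≡ 1.
Smallest exponent giving 1 is 141.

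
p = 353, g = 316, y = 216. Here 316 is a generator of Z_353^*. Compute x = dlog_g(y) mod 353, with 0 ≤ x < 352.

253

Baby-step giant-step with m = ceil(sqrt(352)) = 19.
Baby table (316^j mod 353 for j=0..18):
  0:1  1:316  2:310  3:179  4:84  5:69  6:271  7:210
  8:349  9:148  10:172  11:343  12:17  13:77  14:328  15:219
  16:16  17:114  18:18
Giant step factor: 316^(-19) ≡ 203 (mod 353).
Scan 216·203^i mod 353 for i = 0, 1, …:
  i=0: 216   i=1: 76   i=2: 249   i=3: 68
  i=4: 37   i=5: 98   i=6: 126   i=7: 162
  i=8: 57   i=9: 275   i=10: 51   i=11: 116
  i=12: 250   i=13: 271
Match at i=13, j=6: x = 13·19 + 6 = 253.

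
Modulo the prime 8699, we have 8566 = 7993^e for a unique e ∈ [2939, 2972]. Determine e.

Compute 7993^2939 mod 8699 = 932, then multiply by 7993 repeatedly:
  7993^2939=932  7993^2940=3132  7993^2941=7053  7993^2942=5109  7993^2943=3131
  7993^2944=7759  7993^2945=2516  7993^2946=6999  7993^2947=8437  7993^2948=2293
  7993^2949=7855  7993^2950=4332  7993^2951=3656  7993^2952=2467  7993^2953=6797
  7993^2954=3166  7993^2955=447  7993^2956=6281  7993^2957=2104  7993^2958=2105
  7993^2959=1399  7993^2960=3992  7993^2961=124  7993^2962=8145  7993^2963=8368
  7993^2964=7512  7993^2965=2918  7993^2966=1555  7993^2967=6943  7993^2968=4478
  7993^2969=4968  7993^2970=6988  7993^2971=7504  7993^2972=8566
Found 8566 at exponent 2972.

2972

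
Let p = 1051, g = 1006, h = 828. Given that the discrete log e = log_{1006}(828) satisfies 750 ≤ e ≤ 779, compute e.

Compute 1006^750 mod 1051 = 402, then multiply by 1006 repeatedly:
  1006^750=402  1006^751=828
Found 828 at exponent 751.

751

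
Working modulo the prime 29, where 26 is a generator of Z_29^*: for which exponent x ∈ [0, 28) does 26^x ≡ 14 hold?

Successive powers of 26 modulo 29:
  26^0=1  26^1=26  26^2=9  26^3=2  26^4=23  26^5=18
  26^6=4  26^7=17  26^8=7  26^9=8  26^10=5  26^11=14
So 26^11 ≡ 14 (mod 29), giving x = 11.

11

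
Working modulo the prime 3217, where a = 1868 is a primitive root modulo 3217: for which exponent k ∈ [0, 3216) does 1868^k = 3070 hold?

3198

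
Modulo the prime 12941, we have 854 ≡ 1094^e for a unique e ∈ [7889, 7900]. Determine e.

7898

Compute 1094^7889 mod 12941 = 5370, then multiply by 1094 repeatedly:
  1094^7889=5370  1094^7890=12507  1094^7891=4021  1094^7892=11975  1094^7893=4358
  1094^7894=5364  1094^7895=5943  1094^7896=5260  1094^7897=8636  1094^7898=854
Found 854 at exponent 7898.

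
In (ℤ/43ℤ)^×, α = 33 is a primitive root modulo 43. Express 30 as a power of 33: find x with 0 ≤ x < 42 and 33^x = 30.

41

Baby-step giant-step with m = ceil(sqrt(42)) = 7.
Baby table (33^j mod 43 for j=0..6):
  0:1  1:33  2:14  3:32  4:24  5:18  6:35
Giant step factor: 33^(-7) ≡ 7 (mod 43).
Scan 30·7^i mod 43 for i = 0, 1, …:
  i=0: 30   i=1: 38   i=2: 8   i=3: 13
  i=4: 5   i=5: 35
Match at i=5, j=6: x = 5·7 + 6 = 41.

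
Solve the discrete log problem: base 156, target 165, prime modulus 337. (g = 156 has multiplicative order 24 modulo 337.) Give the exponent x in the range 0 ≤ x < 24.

7

Successive powers of 156 modulo 337:
  156^0=1  156^1=156  156^2=72  156^3=111  156^4=129  156^5=241
  156^6=189  156^7=165
So 156^7 ≡ 165 (mod 337), giving x = 7.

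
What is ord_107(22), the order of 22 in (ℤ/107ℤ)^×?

106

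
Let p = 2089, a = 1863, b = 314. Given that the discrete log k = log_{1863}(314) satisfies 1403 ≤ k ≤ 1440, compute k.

1428

Compute 1863^1403 mod 2089 = 381, then multiply by 1863 repeatedly:
  1863^1403=381  1863^1404=1632  1863^1405=921  1863^1406=754  1863^1407=894
  1863^1408=589  1863^1409=582  1863^1410=75  1863^1411=1851  1863^1412=1563
  1863^1413=1892  1863^1414=653  1863^1415=741  1863^1416=1743  1863^1417=903
  1863^1418=644  1863^1419=686  1863^1420=1639  1863^1421=1428  1863^1422=1067
  1863^1423=1182  1863^1424=260  1863^1425=1821  1863^1426=2076  1863^1427=849
  1863^1428=314
Found 314 at exponent 1428.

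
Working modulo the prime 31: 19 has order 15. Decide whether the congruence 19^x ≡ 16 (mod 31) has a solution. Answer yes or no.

⟨19⟩ has order 15; its elements mod 31 are {1, 2, 4, 5, 7, 8, 9, 10, 14, 16, 18, 19, 20, 25, 28}.
16 is in this set.

yes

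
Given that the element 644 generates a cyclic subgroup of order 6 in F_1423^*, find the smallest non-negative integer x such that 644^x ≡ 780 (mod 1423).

Successive powers of 644 modulo 1423:
  644^0=1  644^1=644  644^2=643  644^3=1422  644^4=779  644^5=780
So 644^5 ≡ 780 (mod 1423), giving x = 5.

5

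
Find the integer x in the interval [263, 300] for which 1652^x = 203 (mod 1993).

296

Compute 1652^263 mod 1993 = 58, then multiply by 1652 repeatedly:
  1652^263=58  1652^264=152  1652^265=1979  1652^266=788  1652^267=347
  1652^268=1253  1652^269=1222  1652^270=1828  1652^271=461  1652^272=246
  1652^273=1813  1652^274=1590  1652^275=1899  1652^276=166  1652^277=1191
  1652^278=441  1652^279=1087  1652^280=31  1652^281=1387  1652^282=1367
  1652^283=215  1652^284=426  1652^285=223  1652^286=1684  1652^287=1733
  1652^288=968  1652^289=750  1652^290=1347  1652^291=1056  1652^292=637
  1652^293=20  1652^294=1152  1652^295=1782  1652^296=203
Found 203 at exponent 296.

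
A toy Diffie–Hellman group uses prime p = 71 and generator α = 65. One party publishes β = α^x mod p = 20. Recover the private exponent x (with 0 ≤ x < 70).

10

Successive powers of 65 modulo 71:
  65^0=1  65^1=65  65^2=36  65^3=68  65^4=18  65^5=34
  65^6=9  65^7=17  65^8=40  65^9=44  65^10=20
So 65^10 ≡ 20 (mod 71), giving x = 10.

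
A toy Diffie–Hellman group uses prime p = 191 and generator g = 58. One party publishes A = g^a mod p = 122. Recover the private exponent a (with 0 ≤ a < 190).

155

Baby-step giant-step with m = ceil(sqrt(190)) = 14.
Baby table (58^j mod 191 for j=0..13):
  0:1  1:58  2:117  3:101  4:128  5:166  6:78  7:131
  8:149  9:47  10:52  11:151  12:163  13:95
Giant step factor: 58^(-14) ≡ 79 (mod 191).
Scan 122·79^i mod 191 for i = 0, 1, …:
  i=0: 122   i=1: 88   i=2: 76   i=3: 83
  i=4: 63   i=5: 11   i=6: 105   i=7: 82
  i=8: 175   i=9: 73   i=10: 37   i=11: 58
Match at i=11, j=1: a = 11·14 + 1 = 155.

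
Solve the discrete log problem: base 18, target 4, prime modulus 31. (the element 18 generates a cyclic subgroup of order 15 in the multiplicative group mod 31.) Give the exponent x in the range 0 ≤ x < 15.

3

Successive powers of 18 modulo 31:
  18^0=1  18^1=18  18^2=14  18^3=4
So 18^3 ≡ 4 (mod 31), giving x = 3.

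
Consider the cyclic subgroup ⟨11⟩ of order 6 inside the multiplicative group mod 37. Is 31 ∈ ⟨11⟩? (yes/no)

no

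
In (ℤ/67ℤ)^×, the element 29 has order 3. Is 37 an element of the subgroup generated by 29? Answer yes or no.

⟨29⟩ has order 3; its elements mod 67 are {1, 29, 37}.
37 is in this set.

yes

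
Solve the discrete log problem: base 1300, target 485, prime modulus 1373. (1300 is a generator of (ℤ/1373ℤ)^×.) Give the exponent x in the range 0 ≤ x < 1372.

Baby-step giant-step with m = ceil(sqrt(1372)) = 38.
Baby table (1300^j mod 1373 for j=0..37):
  0:1  1:1300  2:1210  3:915  4:482  5:512  6:1068  7:297
  8:287  9:1017  10:1274  11:362  12:1034  13:33  14:337  15:113
  16:1362  17:803  18:420  19:919  20:190  21:1233  22:609  23:852
  24:962  25:1170  26:1089  27:137  28:983  29:1010  30:412  31:130
  32:121  33:778  34:872  35:875  36:656  37:167
Giant step factor: 1300^(-38) ≡ 488 (mod 1373).
Scan 485·488^i mod 1373 for i = 0, 1, …:
  i=0: 485   i=1: 524   i=2: 334   i=3: 978
  i=4: 833   i=5: 96   i=6: 166   i=7: 1
Match at i=7, j=0: x = 7·38 + 0 = 266.

266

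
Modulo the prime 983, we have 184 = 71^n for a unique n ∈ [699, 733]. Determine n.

710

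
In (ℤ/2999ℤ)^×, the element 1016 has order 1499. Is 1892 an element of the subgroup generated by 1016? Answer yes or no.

yes

1892 ∈ ⟨1016⟩ iff 1892^1499 ≡ 1 (mod 2999), since |⟨1016⟩| = 1499.
1892^1499 mod 2999 = 1.
Since 1 = 1, 1892 lies in the subgroup.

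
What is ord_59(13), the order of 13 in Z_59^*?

58

The order of 13 must divide p − 1 = 58 = 2 · 29.
Divisors: 1, 2, 29, 58.
Check each in increasing order: 13^1 ≡ 13;  13^2 ≡ 51;  13^29 ≡ 58;  13^58 ≡ 1.
Smallest exponent giving 1 is 58.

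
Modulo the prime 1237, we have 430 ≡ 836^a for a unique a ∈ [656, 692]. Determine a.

691

Compute 836^656 mod 1237 = 946, then multiply by 836 repeatedly:
  836^656=946  836^657=413  836^658=145  836^659=1231  836^660=1169
  836^661=54  836^662=612  836^663=751  836^664=677  836^665=663
  836^666=92  836^667=218  836^668=409  836^669=512  836^670=30
  836^671=340  836^672=967  836^673=651  836^674=1193  836^675=326
  836^676=396  836^677=777  836^678=147  836^679=429  836^680=1151
  836^681=1087  836^682=774  836^683=113  836^684=456  836^685=220
  836^686=844  836^687=494  836^688=1063  836^689=502  836^690=329
  836^691=430
Found 430 at exponent 691.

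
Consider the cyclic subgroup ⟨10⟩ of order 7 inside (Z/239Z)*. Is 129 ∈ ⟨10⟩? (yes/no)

⟨10⟩ has order 7; its elements mod 239 are {1, 10, 24, 44, 98, 100, 201}.
129 is not in this set.

no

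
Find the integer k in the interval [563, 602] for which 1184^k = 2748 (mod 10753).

Compute 1184^563 mod 10753 = 6430, then multiply by 1184 repeatedly:
  1184^563=6430  1184^564=10749  1184^565=6017  1184^566=5642  1184^567=2515
  1184^568=9932  1184^569=6459  1184^570=2073  1184^571=2748
Found 2748 at exponent 571.

571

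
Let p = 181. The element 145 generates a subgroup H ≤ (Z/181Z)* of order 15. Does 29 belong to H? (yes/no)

yes

⟨145⟩ has order 15; its elements mod 181 are {1, 5, 25, 27, 29, 42, 48, 59, 82, 114, 117, 125, 132, 135, 145}.
29 is in this set.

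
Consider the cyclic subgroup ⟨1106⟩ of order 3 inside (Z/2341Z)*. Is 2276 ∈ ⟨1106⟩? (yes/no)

no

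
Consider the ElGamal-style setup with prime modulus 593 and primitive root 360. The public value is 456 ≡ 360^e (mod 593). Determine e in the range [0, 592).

85

Baby-step giant-step with m = ceil(sqrt(592)) = 25.
Baby table (360^j mod 593 for j=0..24):
  0:1  1:360  2:326  3:539  4:129  5:186  6:544  7:150
  8:37  9:274  10:202  11:374  12:29  13:359  14:559  15:213
  16:183  17:57  18:358  19:199  20:480  21:237  22:521  23:172
  24:248
Giant step factor: 360^(-25) ≡ 239 (mod 593).
Scan 456·239^i mod 593 for i = 0, 1, …:
  i=0: 456   i=1: 465   i=2: 244   i=3: 202
Match at i=3, j=10: e = 3·25 + 10 = 85.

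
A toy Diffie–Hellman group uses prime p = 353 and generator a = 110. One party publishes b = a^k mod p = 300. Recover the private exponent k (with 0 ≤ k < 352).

Baby-step giant-step with m = ceil(sqrt(352)) = 19.
Baby table (110^j mod 353 for j=0..18):
  0:1  1:110  2:98  3:190  4:73  5:264  6:94  7:103
  8:34  9:210  10:155  11:106  12:11  13:151  14:19  15:325
  16:97  17:80  18:328
Giant step factor: 110^(-19) ≡ 291 (mod 353).
Scan 300·291^i mod 353 for i = 0, 1, …:
  i=0: 300   i=1: 109   i=2: 302   i=3: 338
  i=4: 224   i=5: 232   i=6: 89   i=7: 130
  i=8: 59   i=9: 225     …   i=14: 174
  i=15: 155
Match at i=15, j=10: k = 15·19 + 10 = 295.

295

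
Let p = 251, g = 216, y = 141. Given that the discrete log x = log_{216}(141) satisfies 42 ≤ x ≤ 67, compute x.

67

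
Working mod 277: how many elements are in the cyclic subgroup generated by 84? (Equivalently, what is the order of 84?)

23

The order of 84 must divide p − 1 = 276 = 2^2 · 3 · 23.
Divisors: 1, 2, 3, 4, 6, 12, 23, 46, 69, 92, 138, 276.
Check each in increasing order: 84^1 ≡ 84;  84^2 ≡ 131;  84^3 ≡ 201;  84^4 ≡ 264;  84^6 ≡ 236;  84^12 ≡ 19;  84^23 ≡ 1.
Smallest exponent giving 1 is 23.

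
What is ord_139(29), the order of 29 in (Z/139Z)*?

69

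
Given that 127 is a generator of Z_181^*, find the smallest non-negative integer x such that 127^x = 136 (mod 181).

82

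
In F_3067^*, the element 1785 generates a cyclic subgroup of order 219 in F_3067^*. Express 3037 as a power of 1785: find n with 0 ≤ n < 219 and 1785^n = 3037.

38

Baby-step giant-step with m = ceil(sqrt(219)) = 15.
Baby table (1785^j mod 3067 for j=0..14):
  0:1  1:1785  2:2679  3:562  4:261  5:2768  6:3010  7:2533
  8:647  9:1703  10:458  11:1708  12:182  13:2835  14:2992
Giant step factor: 1785^(-15) ≡ 2724 (mod 3067).
Scan 3037·2724^i mod 3067 for i = 0, 1, …:
  i=0: 3037   i=1: 1089   i=2: 647
Match at i=2, j=8: n = 2·15 + 8 = 38.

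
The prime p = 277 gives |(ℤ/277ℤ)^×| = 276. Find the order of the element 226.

92

The order of 226 must divide p − 1 = 276 = 2^2 · 3 · 23.
Divisors: 1, 2, 3, 4, 6, 12, 23, 46, 69, 92, 138, 276.
Check each in increasing order: 226^1 ≡ 226;  226^2 ≡ 108;  226^3 ≡ 32;  226^4 ≡ 30;  226^6 ≡ 193;  226^12 ≡ 131;  226^23 ≡ 60;  226^46 ≡ 276;  226^69 ≡ 217;  226^92 ≡ 1.
Smallest exponent giving 1 is 92.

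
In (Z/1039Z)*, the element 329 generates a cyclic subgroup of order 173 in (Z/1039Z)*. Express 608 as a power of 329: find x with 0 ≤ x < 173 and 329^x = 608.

37

Baby-step giant-step with m = ceil(sqrt(173)) = 14.
Baby table (329^j mod 1039 for j=0..13):
  0:1  1:329  2:185  3:603  4:977  5:382  6:998  7:18
  8:727  9:213  10:464  11:962  12:642  13:301
Giant step factor: 329^(-14) ≡ 93 (mod 1039).
Scan 608·93^i mod 1039 for i = 0, 1, …:
  i=0: 608   i=1: 438   i=2: 213
Match at i=2, j=9: x = 2·14 + 9 = 37.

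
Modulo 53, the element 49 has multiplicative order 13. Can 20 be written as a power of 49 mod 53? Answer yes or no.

no

⟨49⟩ has order 13; its elements mod 53 are {1, 10, 13, 15, 16, 24, 28, 36, 42, 44, 46, 47, 49}.
20 is not in this set.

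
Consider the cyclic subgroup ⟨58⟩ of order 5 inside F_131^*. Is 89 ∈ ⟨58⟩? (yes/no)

yes

89 ∈ ⟨58⟩ iff 89^5 ≡ 1 (mod 131), since |⟨58⟩| = 5.
89^5 mod 131 = 1.
Since 1 = 1, 89 lies in the subgroup.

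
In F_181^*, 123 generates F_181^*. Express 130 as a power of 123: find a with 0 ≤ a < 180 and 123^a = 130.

159

Baby-step giant-step with m = ceil(sqrt(180)) = 14.
Baby table (123^j mod 181 for j=0..13):
  0:1  1:123  2:106  3:6  4:14  5:93  6:36  7:84
  8:15  9:35  10:142  11:90  12:29  13:128
Giant step factor: 123^(-14) ≡ 60 (mod 181).
Scan 130·60^i mod 181 for i = 0, 1, …:
  i=0: 130   i=1: 17   i=2: 115   i=3: 22
  i=4: 53   i=5: 103   i=6: 26   i=7: 112
  i=8: 23   i=9: 113   i=10: 83   i=11: 93
Match at i=11, j=5: a = 11·14 + 5 = 159.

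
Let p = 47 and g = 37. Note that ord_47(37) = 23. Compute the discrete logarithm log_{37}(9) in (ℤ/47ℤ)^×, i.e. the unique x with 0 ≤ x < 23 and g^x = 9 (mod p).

13

Successive powers of 37 modulo 47:
  37^0=1  37^1=37  37^2=6  37^3=34  37^4=36  37^5=16
  37^6=28  37^7=2  37^8=27  37^9=12  37^10=21  37^11=25
  37^12=32  37^13=9
So 37^13 ≡ 9 (mod 47), giving x = 13.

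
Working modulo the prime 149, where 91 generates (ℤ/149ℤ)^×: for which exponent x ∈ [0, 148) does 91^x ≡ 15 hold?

45

Baby-step giant-step with m = ceil(sqrt(148)) = 13.
Baby table (91^j mod 149 for j=0..12):
  0:1  1:91  2:86  3:78  4:95  5:3  6:124  7:109
  8:85  9:136  10:9  11:74  12:29
Giant step factor: 91^(-13) ≡ 97 (mod 149).
Scan 15·97^i mod 149 for i = 0, 1, …:
  i=0: 15   i=1: 114   i=2: 32   i=3: 124
Match at i=3, j=6: x = 3·13 + 6 = 45.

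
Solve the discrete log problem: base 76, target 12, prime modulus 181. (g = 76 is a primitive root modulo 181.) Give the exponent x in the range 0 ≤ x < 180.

74

Baby-step giant-step with m = ceil(sqrt(180)) = 14.
Baby table (76^j mod 181 for j=0..13):
  0:1  1:76  2:165  3:51  4:75  5:89  6:67  7:24
  8:14  9:159  10:138  11:171  12:145  13:160
Giant step factor: 76^(-14) ≡ 11 (mod 181).
Scan 12·11^i mod 181 for i = 0, 1, …:
  i=0: 12   i=1: 132   i=2: 4   i=3: 44
  i=4: 122   i=5: 75
Match at i=5, j=4: x = 5·14 + 4 = 74.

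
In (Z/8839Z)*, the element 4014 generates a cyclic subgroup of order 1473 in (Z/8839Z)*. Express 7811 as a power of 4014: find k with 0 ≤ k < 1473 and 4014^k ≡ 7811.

668

Baby-step giant-step with m = ceil(sqrt(1473)) = 39.
Baby table (4014^j mod 8839 for j=0..38):
  0:1  1:4014  2:7538  3:1635  4:4352  5:3064  6:3847  7:125
  8:6766  9:5316  10:1078  11:4821  12:2923  13:3569  14:6786  15:6045
  16:1575  17:2165  18:1573  19:2976  20:4175  21:8545  22:4310  23:2417
  24:5455  25:2167  26:762  27:374  28:7445  29:8410  30:1599  31:1272
  32:5705  33:6860  34:2555  35:2530  36:8248  37:5417  38:8737
Giant step factor: 4014^(-39) ≡ 2754 (mod 8839).
Scan 7811·2754^i mod 8839 for i = 0, 1, …:
  i=0: 7811   i=1: 6207   i=2: 8291   i=3: 2277
  i=4: 4007   i=5: 4206   i=6: 4234   i=7: 1795
  i=8: 2429   i=9: 7182     …   i=16: 5361
  i=17: 3064
Match at i=17, j=5: k = 17·39 + 5 = 668.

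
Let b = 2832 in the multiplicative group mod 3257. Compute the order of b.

3256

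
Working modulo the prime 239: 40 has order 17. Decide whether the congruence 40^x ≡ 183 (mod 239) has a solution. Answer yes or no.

no

⟨40⟩ has order 17; its elements mod 239 are {1, 6, 22, 36, 40, 51, 67, 71, 75, 101, 128, 132, 163, 166, 187, 211, 216}.
183 is not in this set.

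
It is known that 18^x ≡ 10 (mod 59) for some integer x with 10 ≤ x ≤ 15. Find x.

Compute 18^10 mod 59 = 35, then multiply by 18 repeatedly:
  18^10=35  18^11=40  18^12=12  18^13=39  18^14=53
  18^15=10
Found 10 at exponent 15.

15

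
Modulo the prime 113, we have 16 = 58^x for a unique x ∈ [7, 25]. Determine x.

16

Compute 58^7 mod 113 = 78, then multiply by 58 repeatedly:
  58^7=78  58^8=4  58^9=6  58^10=9  58^11=70
  58^12=105  58^13=101  58^14=95  58^15=86  58^16=16
Found 16 at exponent 16.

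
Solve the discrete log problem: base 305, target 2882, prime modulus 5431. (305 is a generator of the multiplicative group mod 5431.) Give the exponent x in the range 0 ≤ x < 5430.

15

Baby-step giant-step with m = ceil(sqrt(5430)) = 74.
Baby table (305^j mod 5431 for j=0..73):
  0:1  1:305  2:698  3:1081  4:3845  5:5060  6:896  7:1730
  8:843  9:1858  10:1866  11:4306  12:4459  13:2245  14:419  15:2882
  16:4619  17:2166  18:3479  19:2050  20:685  21:2547  22:202  23:1869
  24:5221  25:1122  26:57  27:1092  28:1769  29:1876  30:1925  31:577
  32:2193  33:852  34:4603  35:2717  36:3173  37:1047  38:4337  39:3052
  40:2159  41:1344  42:2595  43:3980  44:2787  45:2799  46:1028  47:3973
  48:652  49:3344  50:4323  51:4213  52:3249  53:2503  54:3075  55:3743
  56:1105  57:303  58:88  59:5116  60:1683  61:2801  62:1638  63:5369
  64:2814  65:172  66:3581  67:574  68:1278  69:4189  70:1360  71:2044
  72:4286  73:3790
Giant step factor: 305^(-74) ≡ 1579 (mod 5431).
Scan 2882·1579^i mod 5431 for i = 0, 1, …:
  i=0: 2882
Match at i=0, j=15: x = 0·74 + 15 = 15.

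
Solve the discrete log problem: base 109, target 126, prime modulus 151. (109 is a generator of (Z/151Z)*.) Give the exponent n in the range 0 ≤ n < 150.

43

Baby-step giant-step with m = ceil(sqrt(150)) = 13.
Baby table (109^j mod 151 for j=0..12):
  0:1  1:109  2:103  3:53  4:39  5:23  6:91  7:104
  8:11  9:142  10:76  11:130  12:127
Giant step factor: 109^(-13) ≡ 114 (mod 151).
Scan 126·114^i mod 151 for i = 0, 1, …:
  i=0: 126   i=1: 19   i=2: 52   i=3: 39
Match at i=3, j=4: n = 3·13 + 4 = 43.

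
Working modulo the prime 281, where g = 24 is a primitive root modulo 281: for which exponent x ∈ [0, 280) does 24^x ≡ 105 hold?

213

Baby-step giant-step with m = ceil(sqrt(280)) = 17.
Baby table (24^j mod 281 for j=0..16):
  0:1  1:24  2:14  3:55  4:196  5:208  6:215  7:102
  8:200  9:23  10:271  11:41  12:141  13:12  14:7  15:168
  16:98
Giant step factor: 24^(-17) ≡ 127 (mod 281).
Scan 105·127^i mod 281 for i = 0, 1, …:
  i=0: 105   i=1: 128   i=2: 239   i=3: 5
  i=4: 73   i=5: 279   i=6: 27   i=7: 57
  i=8: 214   i=9: 202   i=10: 83   i=11: 144
  i=12: 23
Match at i=12, j=9: x = 12·17 + 9 = 213.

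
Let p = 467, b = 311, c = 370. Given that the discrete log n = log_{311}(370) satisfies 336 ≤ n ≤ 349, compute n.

345

Compute 311^336 mod 467 = 155, then multiply by 311 repeatedly:
  311^336=155  311^337=104  311^338=121  311^339=271  311^340=221
  311^341=82  311^342=284  311^343=61  311^344=291  311^345=370
Found 370 at exponent 345.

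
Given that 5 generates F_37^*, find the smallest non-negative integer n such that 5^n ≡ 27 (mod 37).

Successive powers of 5 modulo 37:
  5^0=1  5^1=5  5^2=25  5^3=14  5^4=33  5^5=17
  5^6=11  5^7=18  5^8=16  5^9=6  5^10=30  5^11=2
  5^12=10  5^13=13  5^14=28  5^15=29  5^16=34  5^17=22
  5^18=36  5^19=32  5^20=12  5^21=23  5^22=4  5^23=20
  5^24=26  5^25=19  5^26=21  5^27=31  5^28=7  5^29=35
  5^30=27
So 5^30 ≡ 27 (mod 37), giving n = 30.

30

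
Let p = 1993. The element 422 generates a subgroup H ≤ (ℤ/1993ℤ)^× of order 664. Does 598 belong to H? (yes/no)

598 ∈ ⟨422⟩ iff 598^664 ≡ 1 (mod 1993), since |⟨422⟩| = 664.
598^664 mod 1993 = 1.
Since 1 = 1, 598 lies in the subgroup.

yes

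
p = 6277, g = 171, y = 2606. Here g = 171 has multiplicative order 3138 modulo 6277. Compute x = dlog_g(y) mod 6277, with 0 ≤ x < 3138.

950

Baby-step giant-step with m = ceil(sqrt(3138)) = 57.
Baby table (171^j mod 6277 for j=0..56):
  0:1  1:171  2:4133  3:3719  4:1972  5:4531  6:2730  7:2332
  8:3321  9:2961  10:4171  11:3940  12:2101  13:1482  14:2342  15:5031
  16:352  17:3699  18:4829  19:3472  20:3674  21:554  22:579  23:4854
  24:1470  25:290  26:5651  27:5940  28:5143  29:673  30:2097  31:798
  32:4641  33:2709  34:5018  35:4406  36:186  37:421  38:2944  39:1264
  40:2726  41:1648  42:5620  43:639  44:2560  45:4647  46:3735  47:4708
  48:1612  49:5741  50:2499  51:493  52:2702  53:3821  54:583  55:5538
  56:5448
Giant step factor: 171^(-57) ≡ 459 (mod 6277).
Scan 2606·459^i mod 6277 for i = 0, 1, …:
  i=0: 2606   i=1: 3524   i=2: 4327   i=3: 2561
  i=4: 1700   i=5: 1952   i=6: 4634   i=7: 5380
  i=8: 2559   i=9: 782     …   i=15: 403
  i=16: 2944
Match at i=16, j=38: x = 16·57 + 38 = 950.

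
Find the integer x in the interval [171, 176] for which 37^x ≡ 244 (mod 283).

Compute 37^171 mod 283 = 222, then multiply by 37 repeatedly:
  37^171=222  37^172=7  37^173=259  37^174=244
Found 244 at exponent 174.

174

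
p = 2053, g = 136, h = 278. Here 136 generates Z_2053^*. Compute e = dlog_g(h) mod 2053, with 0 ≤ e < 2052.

Baby-step giant-step with m = ceil(sqrt(2052)) = 46.
Baby table (136^j mod 2053 for j=0..45):
  0:1  1:136  2:19  3:531  4:361  5:1877  6:700  7:762
  8:982  9:107  10:181  11:2033  12:1386  13:1673  14:1698  15:992
  16:1467  17:371  18:1184  19:890  20:1966  21:486  22:400  23:1022
  24:1441  25:941  26:690  27:1455  28:792  29:956  30:677  31:1740
  32:545  33:212  34:90  35:1975  36:1710  37:571  38:1695  39:584
  40:1410  41:831  42:101  43:1418  44:1919  45:253
Giant step factor: 136^(-46) ≡ 583 (mod 2053).
Scan 278·583^i mod 2053 for i = 0, 1, …:
  i=0: 278   i=1: 1940   i=2: 1870   i=3: 67
  i=4: 54   i=5: 687   i=6: 186   i=7: 1682
  i=8: 1325   i=9: 547     …   i=28: 334
  i=29: 1740
Match at i=29, j=31: e = 29·46 + 31 = 1365.

1365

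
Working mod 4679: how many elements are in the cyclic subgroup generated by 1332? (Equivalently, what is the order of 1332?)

The order of 1332 must divide p − 1 = 4678 = 2 · 2339.
Divisors: 1, 2, 2339, 4678.
Check each in increasing order: 1332^1 ≡ 1332;  1332^2 ≡ 883;  1332^2339 ≡ 4678;  1332^4678 ≡ 1.
Smallest exponent giving 1 is 4678.

4678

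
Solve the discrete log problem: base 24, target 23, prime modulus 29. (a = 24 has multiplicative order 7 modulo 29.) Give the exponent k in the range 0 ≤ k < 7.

Successive powers of 24 modulo 29:
  24^0=1  24^1=24  24^2=25  24^3=20  24^4=16  24^5=7
  24^6=23
So 24^6 ≡ 23 (mod 29), giving k = 6.

6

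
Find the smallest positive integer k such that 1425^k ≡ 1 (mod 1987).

331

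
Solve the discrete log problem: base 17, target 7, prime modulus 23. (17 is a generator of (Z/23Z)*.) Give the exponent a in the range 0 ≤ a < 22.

9

Successive powers of 17 modulo 23:
  17^0=1  17^1=17  17^2=13  17^3=14  17^4=8  17^5=21
  17^6=12  17^7=20  17^8=18  17^9=7
So 17^9 ≡ 7 (mod 23), giving a = 9.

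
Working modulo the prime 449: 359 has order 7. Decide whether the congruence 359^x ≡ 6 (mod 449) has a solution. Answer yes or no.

no

⟨359⟩ has order 7; its elements mod 449 are {1, 18, 25, 176, 324, 359, 444}.
6 is not in this set.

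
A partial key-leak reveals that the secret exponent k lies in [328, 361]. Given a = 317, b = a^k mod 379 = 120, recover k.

Compute 317^328 mod 379 = 120, then multiply by 317 repeatedly:
  317^328=120
Found 120 at exponent 328.

328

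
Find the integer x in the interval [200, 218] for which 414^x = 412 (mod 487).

208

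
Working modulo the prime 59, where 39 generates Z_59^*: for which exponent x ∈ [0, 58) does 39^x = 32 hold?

55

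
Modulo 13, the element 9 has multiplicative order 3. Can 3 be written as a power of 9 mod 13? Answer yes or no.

yes

⟨9⟩ has order 3; its elements mod 13 are {1, 3, 9}.
3 is in this set.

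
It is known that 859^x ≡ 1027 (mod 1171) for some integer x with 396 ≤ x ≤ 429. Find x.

Compute 859^396 mod 1171 = 165, then multiply by 859 repeatedly:
  859^396=165  859^397=44  859^398=324  859^399=789  859^400=913
  859^401=868  859^402=856  859^403=1087  859^404=446  859^405=197
  859^406=599  859^407=472  859^408=282  859^409=1012  859^410=426
  859^411=582  859^412=1092  859^413=57  859^414=952  859^415=410
  859^416=890  859^417=1018  859^418=896  859^419=317  859^420=631
  859^421=1027
Found 1027 at exponent 421.

421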